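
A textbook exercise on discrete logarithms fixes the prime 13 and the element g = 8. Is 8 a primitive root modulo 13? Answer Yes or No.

φ(13) = 13 − 1 = 12 = 2^2 · 3.
Test 8^(12/q) mod 13 for each prime factor q of 12:
8^6 ≡ 12 (mod 13)  [q = 2: ≢ 1 ✓]
8^4 ≡ 1 (mod 13)  [q = 3: ≡ 1 ✗]
8^4 ≡ 1 shows ord(8) | 4, strictly less than φ(13); not a primitive root.

No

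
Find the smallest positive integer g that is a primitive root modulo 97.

5

φ(97) = 97 − 1 = 96 = 2^5 · 3.
Test candidates g = 2, 3, … against the prime factors q ∈ {2, 3} of φ(97): g is a generator iff g^(96/q) ≢ 1 for every such q.
g = 2: 2^48 ≡ 1 — hits 1, so not a primitive root.
g = 3: 3^48 ≡ 1 — hits 1, so not a primitive root.
g = 4: 4^48 ≡ 1 — hits 1, so not a primitive root.
g = 5: 5^48 ≡ 96; 5^32 ≡ 35 — none is 1, so 5 is a primitive root.
So 5 is the smallest generator of (Z/97Z)^×.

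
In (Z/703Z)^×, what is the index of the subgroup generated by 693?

36

By Lagrange's theorem, ord_703(693) divides φ(703) = φ(19·37) = (19−1)·(37−1) = 18·36 = 648 = 2^3 · 3^4.
Divisors of 648: 1, 2, 3, 4, 6, 8, 9, 12, 18, 24, 27, 36, 54, 72, 81, 108, 162, 216, 324, 648.
Evaluate successive powers at the divisors of 648:
693^1 ≡ 693 (mod 703)
693^2 ≡ 100 (mod 703)
693^3 ≡ 406 (mod 703)
693^4 ≡ 158 (mod 703)
693^6 ≡ 334 (mod 703)
693^8 ≡ 359 (mod 703)
693^9 ≡ 628 (mod 703)
693^12 ≡ 482 (mod 703)
693^18 ≡ 1 (mod 703) ✓
So ord_703(693) = 18, hence |⟨693⟩| = 18.
Index = |(Z/703Z)^×| / |⟨693⟩| = 648 / 18 = 36.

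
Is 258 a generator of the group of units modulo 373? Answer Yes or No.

φ(373) = 373 − 1 = 372 = 2^2 · 3 · 31.
An element g generates (Z/373Z)^× iff g^(372/q) ≢ 1 (mod 373) for each prime q ∈ {2, 3, 31}.
258^186 ≡ 1 (mod 373)  [q = 2: ≡ 1 ✗]
258^124 ≡ 284 (mod 373)  [q = 3: ≢ 1 ✓]
258^12 ≡ 91 (mod 373)  [q = 31: ≢ 1 ✓]
258^186 ≡ 1 shows ord(258) | 186, strictly less than φ(373); not a primitive root.

No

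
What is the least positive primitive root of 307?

5

φ(307) = 307 − 1 = 306 = 2 · 3^2 · 17.
g is a primitive root iff g^(306/q) ≢ 1 (mod 307) for each prime q ∈ {2, 3, 17}.
g = 2: 2^153 ≡ 306; 2^102 ≡ 1 — hits 1, so not a primitive root.
g = 3: 3^153 ≡ 306; 3^102 ≡ 1 — hits 1, so not a primitive root.
g = 4: 4^153 ≡ 1 — hits 1, so not a primitive root.
g = 5: 5^153 ≡ 306; 5^102 ≡ 289; 5^18 ≡ 81 — none is 1, so 5 is a primitive root.
So 5 is the smallest generator of (Z/307Z)^×.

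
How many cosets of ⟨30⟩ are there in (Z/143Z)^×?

4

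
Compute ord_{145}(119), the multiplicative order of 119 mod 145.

Since 119 ∈ (Z/145Z)^×, its order divides φ(145) = φ(5·29) = (5−1)·(29−1) = 4·28 = 112 = 2^4 · 7.
Divisors of 112: 1, 2, 4, 7, 8, 14, 16, 28, 56, 112.
Test each divisor d:
119^1 ≡ 119 (mod 145)
119^2 ≡ 96 (mod 145)
119^4 ≡ 81 (mod 145)
119^7 ≡ 99 (mod 145)
119^8 ≡ 36 (mod 145)
119^14 ≡ 86 (mod 145)
119^16 ≡ 136 (mod 145)
119^28 ≡ 1 (mod 145) ✓
The smallest such exponent is 28, so the order of 119 is 28.

28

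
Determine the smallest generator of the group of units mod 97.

5

φ(97) = 97 − 1 = 96 = 2^5 · 3.
g is a primitive root iff g^(96/q) ≢ 1 (mod 97) for each prime q ∈ {2, 3}.
g = 2: 2^48 ≡ 1 — hits 1, so not a primitive root.
g = 3: 3^48 ≡ 1 — hits 1, so not a primitive root.
g = 4: 4^48 ≡ 1 — hits 1, so not a primitive root.
g = 5: 5^48 ≡ 96; 5^32 ≡ 35 — none is 1, so 5 is a primitive root.
Hence the least primitive root of 97 is 5.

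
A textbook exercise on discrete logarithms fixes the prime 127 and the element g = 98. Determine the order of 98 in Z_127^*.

63

By Lagrange's theorem, ord_127(98) divides φ(127) = 127 − 1 = 126 = 2 · 3^2 · 7.
Divisors of 126: 1, 2, 3, 6, 7, 9, 14, 18, 21, 42, 63, 126.
Test each divisor d:
98^1 ≡ 98 (mod 127)
98^2 ≡ 79 (mod 127)
98^3 ≡ 122 (mod 127)
98^6 ≡ 25 (mod 127)
98^7 ≡ 37 (mod 127)
98^9 ≡ 2 (mod 127)
98^14 ≡ 99 (mod 127)
98^18 ≡ 4 (mod 127)
98^21 ≡ 107 (mod 127)
98^42 ≡ 19 (mod 127)
98^63 ≡ 1 (mod 127) ✓
Hence ord(98) = 63.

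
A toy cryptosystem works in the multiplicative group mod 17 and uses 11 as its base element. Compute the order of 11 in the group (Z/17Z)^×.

ord(11) | φ(17) = 17 − 1 = 16 = 2^4.
Divisors of 16: 1, 2, 4, 8, 16.
Compute 11^d (mod 17) for the divisors d until we hit 1:
11^1 ≡ 11 (mod 17)
11^2 ≡ 2 (mod 17)
11^4 ≡ 4 (mod 17)
11^8 ≡ 16 (mod 17)
11^16 ≡ 1 (mod 17) ✓
So ord_17(11) = 16.

16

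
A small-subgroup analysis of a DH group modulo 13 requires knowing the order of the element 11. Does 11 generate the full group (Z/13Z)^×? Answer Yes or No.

φ(13) = 13 − 1 = 12 = 2^2 · 3.
11 is a primitive root mod 13 iff 11^(φ(13)/q) ≢ 1 for every prime q | φ(13), i.e. q ∈ {2, 3}.
11^6 ≡ 12 (mod 13)  [q = 2: ≢ 1 ✓]
11^4 ≡ 3 (mod 13)  [q = 3: ≢ 1 ✓]
Every test exponent gives a nontrivial residue, hence 11 generates the full group.

Yes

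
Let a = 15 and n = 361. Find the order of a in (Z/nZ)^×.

342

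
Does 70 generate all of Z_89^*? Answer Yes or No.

φ(89) = 89 − 1 = 88 = 2^3 · 11.
It suffices to check that the order of 70 is not a proper divisor of 88: compute 70^(88/q) for q ∈ {2, 11}.
70^44 ≡ 88 (mod 89)  [q = 2: ≢ 1 ✓]
70^8 ≡ 2 (mod 89)  [q = 11: ≢ 1 ✓]
None equal 1, so ord_89(70) = 88: 70 is a primitive root.

Yes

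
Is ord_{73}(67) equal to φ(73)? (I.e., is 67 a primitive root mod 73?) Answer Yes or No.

φ(73) = 73 − 1 = 72 = 2^3 · 3^2.
An element g generates (Z/73Z)^× iff g^(72/q) ≢ 1 (mod 73) for each prime q ∈ {2, 3}.
67^36 ≡ 1 (mod 73)  [q = 2: ≡ 1 ✗]
67^24 ≡ 64 (mod 73)  [q = 3: ≢ 1 ✓]
67^36 ≡ 1 shows ord(67) | 36, strictly less than φ(73); not a primitive root.

No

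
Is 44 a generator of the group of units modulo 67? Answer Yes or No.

Yes

φ(67) = 67 − 1 = 66 = 2 · 3 · 11.
44 is a primitive root mod 67 iff 44^(φ(67)/q) ≢ 1 for every prime q | φ(67), i.e. q ∈ {2, 3, 11}.
44^33 ≡ 66 (mod 67)  [q = 2: ≢ 1 ✓]
44^22 ≡ 37 (mod 67)  [q = 3: ≢ 1 ✓]
44^6 ≡ 59 (mod 67)  [q = 11: ≢ 1 ✓]
All checks pass, so 44 has order 66 and is a primitive root modulo 67.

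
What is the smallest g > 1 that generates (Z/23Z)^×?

5

φ(23) = 23 − 1 = 22 = 2 · 11.
g is a primitive root iff g^(22/q) ≢ 1 (mod 23) for each prime q ∈ {2, 11}.
g = 2: 2^11 ≡ 1 — hits 1, so not a primitive root.
g = 3: 3^11 ≡ 1 — hits 1, so not a primitive root.
g = 4: 4^11 ≡ 1 — hits 1, so not a primitive root.
g = 5: 5^11 ≡ 22; 5^2 ≡ 2 — none is 1, so 5 is a primitive root.
So 5 is the smallest generator of (Z/23Z)^×.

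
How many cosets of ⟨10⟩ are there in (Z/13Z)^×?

ord(10) | φ(13) = 13 − 1 = 12 = 2^2 · 3.
Divisors of 12: 1, 2, 3, 4, 6, 12.
Compute 10^d (mod 13) for the divisors d until we hit 1:
10^1 ≡ 10 (mod 13)
10^2 ≡ 9 (mod 13)
10^3 ≡ 12 (mod 13)
10^4 ≡ 3 (mod 13)
10^6 ≡ 1 (mod 13) ✓
The order of 10 is 6, so the subgroup it generates has 6 elements.
Index = |(Z/13Z)^×| / |⟨10⟩| = 12 / 6 = 2.

2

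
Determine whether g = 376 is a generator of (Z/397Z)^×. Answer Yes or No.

Yes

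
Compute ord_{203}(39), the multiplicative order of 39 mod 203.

The order of 39 must divide φ(203) = φ(7·29) = (7−1)·(29−1) = 6·28 = 168 = 2^3 · 3 · 7.
Divisors of 168: 1, 2, 3, 4, 6, 7, 8, 12, 14, 21, 24, 28, 42, 56, 84, 168.
Test each divisor d:
39^1 ≡ 39 (mod 203)
39^2 ≡ 100 (mod 203)
39^3 ≡ 43 (mod 203)
39^4 ≡ 53 (mod 203)
39^6 ≡ 22 (mod 203)
39^7 ≡ 46 (mod 203)
39^8 ≡ 170 (mod 203)
39^12 ≡ 78 (mod 203)
39^14 ≡ 86 (mod 203)
39^21 ≡ 99 (mod 203)
39^24 ≡ 197 (mod 203)
39^28 ≡ 88 (mod 203)
39^42 ≡ 57 (mod 203)
39^56 ≡ 30 (mod 203)
39^84 ≡ 1 (mod 203) ✓
The smallest such exponent is 84, so the order of 39 is 84.

84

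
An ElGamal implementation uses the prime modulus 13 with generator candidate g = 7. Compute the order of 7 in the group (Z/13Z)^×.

12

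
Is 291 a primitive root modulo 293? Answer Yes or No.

φ(293) = 293 − 1 = 292 = 2^2 · 73.
291 is a primitive root mod 293 iff 291^(φ(293)/q) ≢ 1 for every prime q | φ(293), i.e. q ∈ {2, 73}.
291^146 ≡ 292 (mod 293)  [q = 2: ≢ 1 ✓]
291^4 ≡ 16 (mod 293)  [q = 73: ≢ 1 ✓]
None equal 1, so ord_293(291) = 292: 291 is a primitive root.

Yes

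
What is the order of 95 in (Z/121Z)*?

110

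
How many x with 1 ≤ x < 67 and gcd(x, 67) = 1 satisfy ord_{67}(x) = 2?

φ(67) = 67 − 1 = 66 = 2 · 3 · 11.
Since (Z/67Z)^× is cyclic of order 66, the number of elements of order d is φ(d) when d | 66 and 0 otherwise.
2 | 66, and φ(2) = 2 − 1 = 1.

1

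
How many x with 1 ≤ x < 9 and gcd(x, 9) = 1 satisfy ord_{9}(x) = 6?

2

φ(9) = φ(3^2) = 3·(3−1) = 6 = 2 · 3.
(Z/9Z)^× is cyclic (|G| = 6); a cyclic group of order m has exactly φ(d) elements of each order d | m, and none otherwise.
6 = 2 · 3 divides 6, and φ(6) = 2.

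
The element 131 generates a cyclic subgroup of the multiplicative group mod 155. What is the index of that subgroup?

Since 131 ∈ (Z/155Z)^×, its order divides φ(155) = φ(5·31) = (5−1)·(31−1) = 4·30 = 120 = 2^3 · 3 · 5.
Divisors of 120: 1, 2, 3, 4, 5, 6, 8, 10, 12, 15, 20, 24, 30, 40, 60, 120.
Check 131^d mod 155 for each divisor in increasing order:
131^1 ≡ 131 (mod 155)
131^2 ≡ 111 (mod 155)
131^3 ≡ 126 (mod 155)
131^4 ≡ 76 (mod 155)
131^5 ≡ 36 (mod 155)
131^6 ≡ 66 (mod 155)
131^8 ≡ 41 (mod 155)
131^10 ≡ 56 (mod 155)
131^12 ≡ 16 (mod 155)
131^15 ≡ 1 (mod 155) ✓
Thus |⟨131⟩| = ord(131) = 15.
Index = |(Z/155Z)^×| / |⟨131⟩| = 120 / 15 = 8.

8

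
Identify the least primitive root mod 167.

φ(167) = 167 − 1 = 166 = 2 · 83.
Test candidates g = 2, 3, … against the prime factors q ∈ {2, 83} of φ(167): g is a generator iff g^(166/q) ≢ 1 for every such q.
g = 2: 2^83 ≡ 1 — hits 1, so not a primitive root.
g = 3: 3^83 ≡ 1 — hits 1, so not a primitive root.
g = 4: 4^83 ≡ 1 — hits 1, so not a primitive root.
g = 5: 5^83 ≡ 166; 5^2 ≡ 25 — none is 1, so 5 is a primitive root.
Hence the least primitive root of 167 is 5.

5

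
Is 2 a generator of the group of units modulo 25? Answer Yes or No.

φ(25) = φ(5^2) = 5·(5−1) = 20 = 2^2 · 5.
Test 2^(20/q) mod 25 for each prime factor q of 20:
2^10 ≡ 24 (mod 25)  [q = 2: ≢ 1 ✓]
2^4 ≡ 16 (mod 25)  [q = 5: ≢ 1 ✓]
All checks pass, so 2 has order 20 and is a primitive root modulo 25.

Yes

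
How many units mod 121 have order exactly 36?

0

φ(121) = φ(11^2) = 11·(11−1) = 110 = 2 · 5 · 11.
(Z/121Z)^× is cyclic (|G| = 110); a cyclic group of order m has exactly φ(d) elements of each order d | m, and none otherwise.
Since 36 ∤ 110, the count is 0.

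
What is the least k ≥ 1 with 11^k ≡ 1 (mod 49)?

By Lagrange's theorem, ord_49(11) divides φ(49) = φ(7^2) = 7·(7−1) = 42 = 2 · 3 · 7.
Divisors of 42: 1, 2, 3, 6, 7, 14, 21, 42.
Check 11^d mod 49 for each divisor in increasing order:
11^1 ≡ 11 (mod 49)
11^2 ≡ 23 (mod 49)
11^3 ≡ 8 (mod 49)
11^6 ≡ 15 (mod 49)
11^7 ≡ 18 (mod 49)
11^14 ≡ 30 (mod 49)
11^21 ≡ 1 (mod 49) ✓
The smallest such exponent is 21, so the order of 11 is 21.

21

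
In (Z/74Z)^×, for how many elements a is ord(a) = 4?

2

φ(74) = φ(2)·φ(37) = 1·36 = 36 = 2^2 · 3^2.
In a cyclic group of order 36, there are φ(d) elements of order d for each divisor d of 36, and zero for non-divisors.
4 = 2^2 divides 36, and φ(4) = 2.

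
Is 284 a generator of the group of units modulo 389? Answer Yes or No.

Yes

φ(389) = 389 − 1 = 388 = 2^2 · 97.
It suffices to check that the order of 284 is not a proper divisor of 388: compute 284^(388/q) for q ∈ {2, 97}.
284^194 ≡ 388 (mod 389)  [q = 2: ≢ 1 ✓]
284^4 ≡ 184 (mod 389)  [q = 97: ≢ 1 ✓]
All checks pass, so 284 has order 388 and is a primitive root modulo 389.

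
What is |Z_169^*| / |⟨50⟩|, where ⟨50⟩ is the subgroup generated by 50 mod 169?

By Lagrange's theorem, ord_169(50) divides φ(169) = φ(13^2) = 13·(13−1) = 156 = 2^2 · 3 · 13.
Divisors of 156: 1, 2, 3, 4, 6, 12, 13, 26, 39, 52, 78, 156.
Check 50^d mod 169 for each divisor in increasing order:
50^1 ≡ 50 (mod 169)
50^2 ≡ 134 (mod 169)
50^3 ≡ 109 (mod 169)
50^4 ≡ 42 (mod 169)
50^6 ≡ 51 (mod 169)
50^12 ≡ 66 (mod 169)
50^13 ≡ 89 (mod 169)
50^26 ≡ 147 (mod 169)
50^39 ≡ 70 (mod 169)
50^52 ≡ 146 (mod 169)
50^78 ≡ 168 (mod 169)
50^156 ≡ 1 (mod 169) ✓
The order of 50 is 156, so the subgroup it generates has 156 elements.
Index = |(Z/169Z)^×| / |⟨50⟩| = 156 / 156 = 1.

1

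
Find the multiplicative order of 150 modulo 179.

ord(150) | φ(179) = 179 − 1 = 178 = 2 · 89.
Divisors of 178: 1, 2, 89, 178.
Check 150^d mod 179 for each divisor in increasing order:
150^1 ≡ 150
150^2 ≡ 125
150^89 ≡ 178
150^178 ≡ 1
The smallest such exponent is 178, so the order of 150 is 178.

178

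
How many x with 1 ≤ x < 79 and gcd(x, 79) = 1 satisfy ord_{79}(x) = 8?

φ(79) = 79 − 1 = 78 = 2 · 3 · 13.
(Z/79Z)^× is cyclic (|G| = 78); a cyclic group of order m has exactly φ(d) elements of each order d | m, and none otherwise.
8 does not divide 78, so no element of (Z/79Z)^× has order 8.

0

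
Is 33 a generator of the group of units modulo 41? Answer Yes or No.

No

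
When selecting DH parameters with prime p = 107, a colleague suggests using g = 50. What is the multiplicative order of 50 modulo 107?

Since 50 ∈ (Z/107Z)^×, its order divides φ(107) = 107 − 1 = 106 = 2 · 53.
Divisors of 106: 1, 2, 53, 106.
Test each divisor d:
50^1 ≡ 50 (mod 107)
50^2 ≡ 39 (mod 107)
50^53 ≡ 106 (mod 107)
50^106 ≡ 1 (mod 107) ✓
Therefore the multiplicative order of 50 modulo 107 is 106.

106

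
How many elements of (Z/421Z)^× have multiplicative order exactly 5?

φ(421) = 421 − 1 = 420 = 2^2 · 3 · 5 · 7.
Since (Z/421Z)^× is cyclic of order 420, the number of elements of order d is φ(d) when d | 420 and 0 otherwise.
5 | 420, and φ(5) = 5 − 1 = 4.

4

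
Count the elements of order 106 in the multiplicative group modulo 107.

52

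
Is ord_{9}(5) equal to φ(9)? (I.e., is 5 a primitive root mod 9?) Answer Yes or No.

Yes

φ(9) = φ(3^2) = 3·(3−1) = 6 = 2 · 3.
An element g generates (Z/9Z)^× iff g^(6/q) ≢ 1 (mod 9) for each prime q ∈ {2, 3}.
5^3 ≡ 8 (mod 9)  [q = 2: ≢ 1 ✓]
5^2 ≡ 7 (mod 9)  [q = 3: ≢ 1 ✓]
None equal 1, so ord_9(5) = 6: 5 is a primitive root.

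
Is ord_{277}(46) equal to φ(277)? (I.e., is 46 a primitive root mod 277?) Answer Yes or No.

Yes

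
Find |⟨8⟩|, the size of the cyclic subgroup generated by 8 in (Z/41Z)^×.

20

By Lagrange's theorem, ord_41(8) divides φ(41) = 41 − 1 = 40 = 2^3 · 5.
Divisors of 40: 1, 2, 4, 5, 8, 10, 20, 40.
Compute 8^d (mod 41) for the divisors d until we hit 1:
8^1 ≡ 8
8^2 ≡ 23
8^4 ≡ 37
8^5 ≡ 9
8^8 ≡ 16
8^10 ≡ 40
8^20 ≡ 1
Therefore the multiplicative order of 8 modulo 41 is 20.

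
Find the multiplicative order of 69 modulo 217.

30

By Lagrange's theorem, ord_217(69) divides φ(217) = φ(7·31) = (7−1)·(31−1) = 6·30 = 180 = 2^2 · 3^2 · 5.
Divisors of 180: 1, 2, 3, 4, 5, 6, 9, 10, 12, 15, 18, 20, 30, 36, 45, 60, 90, 180.
Test each divisor d:
69^1 ≡ 69
69^2 ≡ 204
69^3 ≡ 188
69^4 ≡ 169
69^5 ≡ 160
69^6 ≡ 190
69^9 ≡ 132
69^10 ≡ 211
69^12 ≡ 78
69^15 ≡ 125
69^18 ≡ 64
69^20 ≡ 36
69^30 ≡ 1
Therefore the multiplicative order of 69 modulo 217 is 30.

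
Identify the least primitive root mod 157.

5

φ(157) = 157 − 1 = 156 = 2^2 · 3 · 13.
g is a primitive root iff g^(156/q) ≢ 1 (mod 157) for each prime q ∈ {2, 3, 13}.
g = 2: 2^78 ≡ 156; 2^52 ≡ 1 — hits 1, so not a primitive root.
g = 3: 3^78 ≡ 1 — hits 1, so not a primitive root.
g = 4: 4^78 ≡ 1 — hits 1, so not a primitive root.
g = 5: 5^78 ≡ 156; 5^52 ≡ 12; 5^12 ≡ 130 — none is 1, so 5 is a primitive root.
The smallest primitive root modulo 157 is 5.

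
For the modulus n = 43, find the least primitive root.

3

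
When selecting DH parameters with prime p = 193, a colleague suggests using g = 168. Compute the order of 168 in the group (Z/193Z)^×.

By Lagrange's theorem, ord_193(168) divides φ(193) = 193 − 1 = 192 = 2^6 · 3.
Divisors of 192: 1, 2, 3, 4, 6, 8, 12, 16, 24, 32, 48, 64, 96, 192.
Test each divisor d:
168^1 ≡ 168 (mod 193)
168^2 ≡ 46 (mod 193)
168^3 ≡ 8 (mod 193)
168^4 ≡ 186 (mod 193)
168^6 ≡ 64 (mod 193)
168^8 ≡ 49 (mod 193)
168^12 ≡ 43 (mod 193)
168^16 ≡ 85 (mod 193)
168^24 ≡ 112 (mod 193)
168^32 ≡ 84 (mod 193)
168^48 ≡ 192 (mod 193)
168^64 ≡ 108 (mod 193)
168^96 ≡ 1 (mod 193) ✓
So ord_193(168) = 96.

96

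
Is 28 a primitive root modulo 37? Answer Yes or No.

φ(37) = 37 − 1 = 36 = 2^2 · 3^2.
28 is a primitive root mod 37 iff 28^(φ(37)/q) ≢ 1 for every prime q | φ(37), i.e. q ∈ {2, 3}.
28^18 ≡ 1 (mod 37)  [q = 2: ≡ 1 ✗]
28^12 ≡ 26 (mod 37)  [q = 3: ≢ 1 ✓]
The check at q = 2 fails, so 28 generates a proper subgroup.

No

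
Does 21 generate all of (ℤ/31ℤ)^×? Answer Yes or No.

φ(31) = 31 − 1 = 30 = 2 · 3 · 5.
21 is a primitive root mod 31 iff 21^(φ(31)/q) ≢ 1 for every prime q | φ(31), i.e. q ∈ {2, 3, 5}.
21^15 ≡ 30 (mod 31)  [q = 2: ≢ 1 ✓]
21^10 ≡ 5 (mod 31)  [q = 3: ≢ 1 ✓]
21^6 ≡ 2 (mod 31)  [q = 5: ≢ 1 ✓]
Every test exponent gives a nontrivial residue, hence 21 generates the full group.

Yes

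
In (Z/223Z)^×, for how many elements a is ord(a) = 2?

1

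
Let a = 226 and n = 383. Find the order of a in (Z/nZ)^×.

191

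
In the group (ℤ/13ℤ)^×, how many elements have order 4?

φ(13) = 13 − 1 = 12 = 2^2 · 3.
(Z/13Z)^× is cyclic (|G| = 12); a cyclic group of order m has exactly φ(d) elements of each order d | m, and none otherwise.
4 = 2^2 divides 12, and φ(4) = 2.

2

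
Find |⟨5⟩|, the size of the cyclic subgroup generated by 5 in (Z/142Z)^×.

Since 5 ∈ (Z/142Z)^×, its order divides φ(142) = φ(2)·φ(71) = 1·70 = 70 = 2 · 5 · 7.
Divisors of 70: 1, 2, 5, 7, 10, 14, 35, 70.
Check 5^d mod 142 for each divisor in increasing order:
5^1 ≡ 5 (mod 142)
5^2 ≡ 25 (mod 142)
5^5 ≡ 1 (mod 142) ✓
Hence ord(5) = 5.

5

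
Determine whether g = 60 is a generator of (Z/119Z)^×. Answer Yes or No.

No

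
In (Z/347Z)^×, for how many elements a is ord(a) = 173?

φ(347) = 347 − 1 = 346 = 2 · 173.
Since (Z/347Z)^× is cyclic of order 346, the number of elements of order d is φ(d) when d | 346 and 0 otherwise.
173 | 346, and φ(173) = 173 − 1 = 172.

172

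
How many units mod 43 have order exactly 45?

0

φ(43) = 43 − 1 = 42 = 2 · 3 · 7.
Since (Z/43Z)^× is cyclic of order 42, the number of elements of order d is φ(d) when d | 42 and 0 otherwise.
45 does not divide 42, so no element of (Z/43Z)^× has order 45.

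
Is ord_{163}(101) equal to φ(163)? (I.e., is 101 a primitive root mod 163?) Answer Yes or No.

φ(163) = 163 − 1 = 162 = 2 · 3^4.
An element g generates (Z/163Z)^× iff g^(162/q) ≢ 1 (mod 163) for each prime q ∈ {2, 3}.
101^81 ≡ 162 (mod 163)  [q = 2: ≢ 1 ✓]
101^54 ≡ 104 (mod 163)  [q = 3: ≢ 1 ✓]
Every test exponent gives a nontrivial residue, hence 101 generates the full group.

Yes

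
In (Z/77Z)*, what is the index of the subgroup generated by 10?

10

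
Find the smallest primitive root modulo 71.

φ(71) = 71 − 1 = 70 = 2 · 5 · 7.
g is a primitive root iff g^(70/q) ≢ 1 (mod 71) for each prime q ∈ {2, 5, 7}.
g = 2: 2^35 ≡ 1 — hits 1, so not a primitive root.
g = 3: 3^35 ≡ 1 — hits 1, so not a primitive root.
g = 4: 4^35 ≡ 1 — hits 1, so not a primitive root.
g = 5: 5^35 ≡ 1 — hits 1, so not a primitive root.
g = 6: 6^35 ≡ 1 — hits 1, so not a primitive root.
g = 7: 7^35 ≡ 70; 7^14 ≡ 54; 7^10 ≡ 45 — none is 1, so 7 is a primitive root.
The smallest primitive root modulo 71 is 7.

7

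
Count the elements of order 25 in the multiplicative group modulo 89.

0

φ(89) = 89 − 1 = 88 = 2^3 · 11.
(Z/89Z)^× is cyclic (|G| = 88); a cyclic group of order m has exactly φ(d) elements of each order d | m, and none otherwise.
Here 88 is not a multiple of 25, so there are no elements of order 25.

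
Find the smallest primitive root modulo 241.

7

φ(241) = 241 − 1 = 240 = 2^4 · 3 · 5.
Test candidates g = 2, 3, … against the prime factors q ∈ {2, 3, 5} of φ(241): g is a generator iff g^(240/q) ≢ 1 for every such q.
g = 2: 2^120 ≡ 1 — hits 1, so not a primitive root.
g = 3: 3^120 ≡ 1 — hits 1, so not a primitive root.
g = 4: 4^120 ≡ 1 — hits 1, so not a primitive root.
g = 5: 5^120 ≡ 1 — hits 1, so not a primitive root.
g = 6: 6^120 ≡ 1 — hits 1, so not a primitive root.
g = 7: 7^120 ≡ 240; 7^80 ≡ 15; 7^48 ≡ 91 — none is 1, so 7 is a primitive root.
Hence the least primitive root of 241 is 7.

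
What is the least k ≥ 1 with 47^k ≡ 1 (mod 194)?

Since 47 ∈ (Z/194Z)^×, its order divides φ(194) = φ(2)·φ(97) = 1·96 = 96 = 2^5 · 3.
Divisors of 96: 1, 2, 3, 4, 6, 8, 12, 16, 24, 32, 48, 96.
Check 47^d mod 194 for each divisor in increasing order:
47^1 ≡ 47 (mod 194)
47^2 ≡ 75 (mod 194)
47^3 ≡ 33 (mod 194)
47^4 ≡ 193 (mod 194)
47^6 ≡ 119 (mod 194)
47^8 ≡ 1 (mod 194) ✓
The smallest such exponent is 8, so the order of 47 is 8.

8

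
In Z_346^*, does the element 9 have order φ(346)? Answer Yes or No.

No

φ(346) = φ(2)·φ(173) = 1·172 = 172 = 2^2 · 43.
It suffices to check that the order of 9 is not a proper divisor of 172: compute 9^(172/q) for q ∈ {2, 43}.
9^86 ≡ 1 (mod 346)  [q = 2: ≡ 1 ✗]
9^4 ≡ 333 (mod 346)  [q = 43: ≢ 1 ✓]
Since 9^86 ≡ 1, the order of 9 divides 86 < 172, so 9 is not a primitive root.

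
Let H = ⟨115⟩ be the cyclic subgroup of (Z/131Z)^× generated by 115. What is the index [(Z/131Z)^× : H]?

ord(115) | φ(131) = 131 − 1 = 130 = 2 · 5 · 13.
Divisors of 130: 1, 2, 5, 10, 13, 26, 65, 130.
Test each divisor d:
115^1 ≡ 115 (mod 131)
115^2 ≡ 125 (mod 131)
115^5 ≡ 79 (mod 131)
115^10 ≡ 84 (mod 131)
115^13 ≡ 73 (mod 131)
115^26 ≡ 89 (mod 131)
115^65 ≡ 130 (mod 131)
115^130 ≡ 1 (mod 131) ✓
Thus |⟨115⟩| = ord(115) = 130.
[(Z/131Z)^× : ⟨115⟩] = 130/130 = 1.

1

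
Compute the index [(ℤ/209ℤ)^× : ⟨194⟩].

2

By Lagrange's theorem, ord_209(194) divides φ(209) = φ(11·19) = (11−1)·(19−1) = 10·18 = 180 = 2^2 · 3^2 · 5.
Divisors of 180: 1, 2, 3, 4, 5, 6, 9, 10, 12, 15, 18, 20, 30, 36, 45, 60, 90, 180.
Check 194^d mod 209 for each divisor in increasing order:
194^1 ≡ 194 (mod 209)
194^2 ≡ 16 (mod 209)
194^3 ≡ 178 (mod 209)
194^4 ≡ 47 (mod 209)
194^5 ≡ 131 (mod 209)
194^6 ≡ 125 (mod 209)
194^9 ≡ 96 (mod 209)
194^10 ≡ 23 (mod 209)
194^12 ≡ 159 (mod 209)
194^15 ≡ 87 (mod 209)
194^18 ≡ 20 (mod 209)
194^20 ≡ 111 (mod 209)
194^30 ≡ 45 (mod 209)
194^36 ≡ 191 (mod 209)
194^45 ≡ 153 (mod 209)
194^60 ≡ 144 (mod 209)
194^90 ≡ 1 (mod 209) ✓
So ord_209(194) = 90, hence |⟨194⟩| = 90.
The index is φ(209) / ord(194) = 180 / 90 = 2.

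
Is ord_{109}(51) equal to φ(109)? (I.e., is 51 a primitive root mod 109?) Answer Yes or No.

φ(109) = 109 − 1 = 108 = 2^2 · 3^3.
Test 51^(108/q) mod 109 for each prime factor q of 108:
51^54 ≡ 108 (mod 109)  [q = 2: ≢ 1 ✓]
51^36 ≡ 63 (mod 109)  [q = 3: ≢ 1 ✓]
Every test exponent gives a nontrivial residue, hence 51 generates the full group.

Yes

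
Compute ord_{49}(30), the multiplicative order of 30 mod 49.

3

ord(30) | φ(49) = φ(7^2) = 7·(7−1) = 42 = 2 · 3 · 7.
Divisors of 42: 1, 2, 3, 6, 7, 14, 21, 42.
Evaluate successive powers at the divisors of 42:
30^1 ≡ 30 (mod 49)
30^2 ≡ 18 (mod 49)
30^3 ≡ 1 (mod 49) ✓
So ord_49(30) = 3.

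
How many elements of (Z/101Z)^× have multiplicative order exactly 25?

φ(101) = 101 − 1 = 100 = 2^2 · 5^2.
In a cyclic group of order 100, there are φ(d) elements of order d for each divisor d of 100, and zero for non-divisors.
25 = 5^2 divides 100, and φ(25) = 20.

20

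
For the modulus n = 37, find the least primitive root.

2

φ(37) = 37 − 1 = 36 = 2^2 · 3^2.
g is a primitive root iff g^(36/q) ≢ 1 (mod 37) for each prime q ∈ {2, 3}.
g = 2: 2^18 ≡ 36; 2^12 ≡ 26 — none is 1, so 2 is a primitive root.
The smallest primitive root modulo 37 is 2.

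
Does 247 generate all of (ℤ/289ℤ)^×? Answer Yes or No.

No

φ(289) = φ(17^2) = 17·(17−1) = 272 = 2^4 · 17.
Test 247^(272/q) mod 289 for each prime factor q of 272:
247^136 ≡ 1 (mod 289)  [q = 2: ≡ 1 ✗]
247^16 ≡ 154 (mod 289)  [q = 17: ≢ 1 ✓]
Since 247^136 ≡ 1, the order of 247 divides 136 < 272, so 247 is not a primitive root.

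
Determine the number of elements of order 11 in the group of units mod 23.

10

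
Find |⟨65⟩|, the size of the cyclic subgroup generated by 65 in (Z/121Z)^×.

22

By Lagrange's theorem, ord_121(65) divides φ(121) = φ(11^2) = 11·(11−1) = 110 = 2 · 5 · 11.
Divisors of 110: 1, 2, 5, 10, 11, 22, 55, 110.
Test each divisor d:
65^1 ≡ 65 (mod 121)
65^2 ≡ 111 (mod 121)
65^5 ≡ 87 (mod 121)
65^10 ≡ 67 (mod 121)
65^11 ≡ 120 (mod 121)
65^22 ≡ 1 (mod 121) ✓
So ord_121(65) = 22.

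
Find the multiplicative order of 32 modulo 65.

12

ord(32) | φ(65) = φ(5·13) = (5−1)·(13−1) = 4·12 = 48 = 2^4 · 3.
Divisors of 48: 1, 2, 3, 4, 6, 8, 12, 16, 24, 48.
Compute 32^d (mod 65) for the divisors d until we hit 1:
32^1 ≡ 32
32^2 ≡ 49
32^3 ≡ 8
32^4 ≡ 61
32^6 ≡ 64
32^8 ≡ 16
32^12 ≡ 1
Hence ord(32) = 12.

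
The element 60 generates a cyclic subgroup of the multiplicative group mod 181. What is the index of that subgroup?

2

The order of 60 must divide φ(181) = 181 − 1 = 180 = 2^2 · 3^2 · 5.
Divisors of 180: 1, 2, 3, 4, 5, 6, 9, 10, 12, 15, 18, 20, 30, 36, 45, 60, 90, 180.
Test each divisor d:
60^1 ≡ 60 (mod 181)
60^2 ≡ 161 (mod 181)
60^3 ≡ 67 (mod 181)
60^4 ≡ 38 (mod 181)
60^5 ≡ 108 (mod 181)
60^6 ≡ 145 (mod 181)
60^9 ≡ 122 (mod 181)
60^10 ≡ 80 (mod 181)
60^12 ≡ 29 (mod 181)
60^15 ≡ 133 (mod 181)
60^18 ≡ 42 (mod 181)
60^20 ≡ 65 (mod 181)
60^30 ≡ 132 (mod 181)
60^36 ≡ 135 (mod 181)
60^45 ≡ 180 (mod 181)
60^60 ≡ 48 (mod 181)
60^90 ≡ 1 (mod 181) ✓
The order of 60 is 90, so the subgroup it generates has 90 elements.
Index = |(Z/181Z)^×| / |⟨60⟩| = 180 / 90 = 2.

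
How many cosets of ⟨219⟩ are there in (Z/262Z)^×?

1

The order of 219 must divide φ(262) = φ(2)·φ(131) = 1·130 = 130 = 2 · 5 · 13.
Divisors of 130: 1, 2, 5, 10, 13, 26, 65, 130.
Test each divisor d:
219^1 ≡ 219 (mod 262)
219^2 ≡ 15 (mod 262)
219^5 ≡ 19 (mod 262)
219^10 ≡ 99 (mod 262)
219^13 ≡ 73 (mod 262)
219^26 ≡ 89 (mod 262)
219^65 ≡ 261 (mod 262)
219^130 ≡ 1 (mod 262) ✓
The order of 219 is 130, so the subgroup it generates has 130 elements.
Index = |(Z/262Z)^×| / |⟨219⟩| = 130 / 130 = 1.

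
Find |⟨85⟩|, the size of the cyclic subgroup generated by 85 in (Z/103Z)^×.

By Lagrange's theorem, ord_103(85) divides φ(103) = 103 − 1 = 102 = 2 · 3 · 17.
Divisors of 102: 1, 2, 3, 6, 17, 34, 51, 102.
Test each divisor d:
85^1 ≡ 85
85^2 ≡ 15
85^3 ≡ 39
85^6 ≡ 79
85^17 ≡ 47
85^34 ≡ 46
85^51 ≡ 102
85^102 ≡ 1
Hence ord(85) = 102.

102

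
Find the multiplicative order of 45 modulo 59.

Since 45 ∈ (Z/59Z)^×, its order divides φ(59) = 59 − 1 = 58 = 2 · 29.
Divisors of 58: 1, 2, 29, 58.
Evaluate successive powers at the divisors of 58:
45^1 ≡ 45 (mod 59)
45^2 ≡ 19 (mod 59)
45^29 ≡ 1 (mod 59) ✓
Hence ord(45) = 29.

29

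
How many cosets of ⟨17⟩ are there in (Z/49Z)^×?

The order of 17 must divide φ(49) = φ(7^2) = 7·(7−1) = 42 = 2 · 3 · 7.
Divisors of 42: 1, 2, 3, 6, 7, 14, 21, 42.
Check 17^d mod 49 for each divisor in increasing order:
17^1 ≡ 17 (mod 49)
17^2 ≡ 44 (mod 49)
17^3 ≡ 13 (mod 49)
17^6 ≡ 22 (mod 49)
17^7 ≡ 31 (mod 49)
17^14 ≡ 30 (mod 49)
17^21 ≡ 48 (mod 49)
17^42 ≡ 1 (mod 49) ✓
Thus |⟨17⟩| = ord(17) = 42.
Index = |(Z/49Z)^×| / |⟨17⟩| = 42 / 42 = 1.

1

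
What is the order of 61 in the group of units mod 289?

The order of 61 must divide φ(289) = φ(17^2) = 17·(17−1) = 272 = 2^4 · 17.
Divisors of 272: 1, 2, 4, 8, 16, 17, 34, 68, 136, 272.
Test each divisor d:
61^1 ≡ 61 (mod 289)
61^2 ≡ 253 (mod 289)
61^4 ≡ 140 (mod 289)
61^8 ≡ 237 (mod 289)
61^16 ≡ 103 (mod 289)
61^17 ≡ 214 (mod 289)
61^34 ≡ 134 (mod 289)
61^68 ≡ 38 (mod 289)
61^136 ≡ 288 (mod 289)
61^272 ≡ 1 (mod 289) ✓
Hence ord(61) = 272.

272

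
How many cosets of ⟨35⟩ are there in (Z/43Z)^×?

6

The order of 35 must divide φ(43) = 43 − 1 = 42 = 2 · 3 · 7.
Divisors of 42: 1, 2, 3, 6, 7, 14, 21, 42.
Check 35^d mod 43 for each divisor in increasing order:
35^1 ≡ 35 (mod 43)
35^2 ≡ 21 (mod 43)
35^3 ≡ 4 (mod 43)
35^6 ≡ 16 (mod 43)
35^7 ≡ 1 (mod 43) ✓
The order of 35 is 7, so the subgroup it generates has 7 elements.
The index is φ(43) / ord(35) = 42 / 7 = 6.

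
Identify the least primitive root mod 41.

6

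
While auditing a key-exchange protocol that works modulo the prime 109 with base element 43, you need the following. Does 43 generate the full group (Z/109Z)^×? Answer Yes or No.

No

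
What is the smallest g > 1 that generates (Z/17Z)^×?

3

φ(17) = 17 − 1 = 16 = 2^4.
g is a primitive root iff g^(16/q) ≢ 1 (mod 17) for each prime q ∈ {2}.
g = 2: 2^8 ≡ 1 — hits 1, so not a primitive root.
g = 3: 3^8 ≡ 16 — none is 1, so 3 is a primitive root.
The smallest primitive root modulo 17 is 3.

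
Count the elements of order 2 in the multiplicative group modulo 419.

φ(419) = 419 − 1 = 418 = 2 · 11 · 19.
(Z/419Z)^× is cyclic (|G| = 418); a cyclic group of order m has exactly φ(d) elements of each order d | m, and none otherwise.
2 | 418, and φ(2) = 2 − 1 = 1.

1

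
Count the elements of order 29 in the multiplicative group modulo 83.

0

φ(83) = 83 − 1 = 82 = 2 · 41.
In a cyclic group of order 82, there are φ(d) elements of order d for each divisor d of 82, and zero for non-divisors.
Since 29 ∤ 82, the count is 0.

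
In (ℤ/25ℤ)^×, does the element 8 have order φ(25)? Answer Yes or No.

φ(25) = φ(5^2) = 5·(5−1) = 20 = 2^2 · 5.
8 is a primitive root mod 25 iff 8^(φ(25)/q) ≢ 1 for every prime q | φ(25), i.e. q ∈ {2, 5}.
8^10 ≡ 24 (mod 25)  [q = 2: ≢ 1 ✓]
8^4 ≡ 21 (mod 25)  [q = 5: ≢ 1 ✓]
None equal 1, so ord_25(8) = 20: 8 is a primitive root.

Yes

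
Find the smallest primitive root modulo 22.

7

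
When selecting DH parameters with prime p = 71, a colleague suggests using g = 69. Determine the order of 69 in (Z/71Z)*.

70

By Lagrange's theorem, ord_71(69) divides φ(71) = 71 − 1 = 70 = 2 · 5 · 7.
Divisors of 70: 1, 2, 5, 7, 10, 14, 35, 70.
Compute 69^d (mod 71) for the divisors d until we hit 1:
69^1 ≡ 69
69^2 ≡ 4
69^5 ≡ 39
69^7 ≡ 14
69^10 ≡ 30
69^14 ≡ 54
69^35 ≡ 70
69^70 ≡ 1
The smallest such exponent is 70, so the order of 69 is 70.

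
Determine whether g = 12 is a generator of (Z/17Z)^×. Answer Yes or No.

φ(17) = 17 − 1 = 16 = 2^4.
An element g generates (Z/17Z)^× iff g^(16/q) ≢ 1 (mod 17) for each prime q ∈ {2}.
12^8 ≡ 16 (mod 17)  [q = 2: ≢ 1 ✓]
All checks pass, so 12 has order 16 and is a primitive root modulo 17.

Yes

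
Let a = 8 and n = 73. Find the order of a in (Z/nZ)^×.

3

The order of 8 must divide φ(73) = 73 − 1 = 72 = 2^3 · 3^2.
Divisors of 72: 1, 2, 3, 4, 6, 8, 9, 12, 18, 24, 36, 72.
Compute 8^d (mod 73) for the divisors d until we hit 1:
8^1 ≡ 8
8^2 ≡ 64
8^3 ≡ 1
Therefore the multiplicative order of 8 modulo 73 is 3.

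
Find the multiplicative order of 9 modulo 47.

ord(9) | φ(47) = 47 − 1 = 46 = 2 · 23.
Divisors of 46: 1, 2, 23, 46.
Compute 9^d (mod 47) for the divisors d until we hit 1:
9^1 ≡ 9
9^2 ≡ 34
9^23 ≡ 1
Hence ord(9) = 23.

23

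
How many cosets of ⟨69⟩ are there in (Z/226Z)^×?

By Lagrange's theorem, ord_226(69) divides φ(226) = φ(2)·φ(113) = 1·112 = 112 = 2^4 · 7.
Divisors of 112: 1, 2, 4, 7, 8, 14, 16, 28, 56, 112.
Compute 69^d (mod 226) for the divisors d until we hit 1:
69^1 ≡ 69
69^2 ≡ 15
69^4 ≡ 225
69^7 ≡ 95
69^8 ≡ 1
Thus |⟨69⟩| = ord(69) = 8.
Index = |(Z/226Z)^×| / |⟨69⟩| = 112 / 8 = 14.

14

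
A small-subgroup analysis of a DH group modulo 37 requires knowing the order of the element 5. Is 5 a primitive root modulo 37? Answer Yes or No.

φ(37) = 37 − 1 = 36 = 2^2 · 3^2.
An element g generates (Z/37Z)^× iff g^(36/q) ≢ 1 (mod 37) for each prime q ∈ {2, 3}.
5^18 ≡ 36 (mod 37)  [q = 2: ≢ 1 ✓]
5^12 ≡ 10 (mod 37)  [q = 3: ≢ 1 ✓]
Every test exponent gives a nontrivial residue, hence 5 generates the full group.

Yes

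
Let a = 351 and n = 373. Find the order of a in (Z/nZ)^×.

31

The order of 351 must divide φ(373) = 373 − 1 = 372 = 2^2 · 3 · 31.
Divisors of 372: 1, 2, 3, 4, 6, 12, 31, 62, 93, 124, 186, 372.
Check 351^d mod 373 for each divisor in increasing order:
351^1 ≡ 351 (mod 373)
351^2 ≡ 111 (mod 373)
351^3 ≡ 169 (mod 373)
351^4 ≡ 12 (mod 373)
351^6 ≡ 213 (mod 373)
351^12 ≡ 236 (mod 373)
351^31 ≡ 1 (mod 373) ✓
Therefore the multiplicative order of 351 modulo 373 is 31.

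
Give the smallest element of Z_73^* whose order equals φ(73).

5

φ(73) = 73 − 1 = 72 = 2^3 · 3^2.
Test candidates g = 2, 3, … against the prime factors q ∈ {2, 3} of φ(73): g is a generator iff g^(72/q) ≢ 1 for every such q.
g = 2: 2^36 ≡ 1 — hits 1, so not a primitive root.
g = 3: 3^36 ≡ 1 — hits 1, so not a primitive root.
g = 4: 4^36 ≡ 1 — hits 1, so not a primitive root.
g = 5: 5^36 ≡ 72; 5^24 ≡ 8 — none is 1, so 5 is a primitive root.
The smallest primitive root modulo 73 is 5.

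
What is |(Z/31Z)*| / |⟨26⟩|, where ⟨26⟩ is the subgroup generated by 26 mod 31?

5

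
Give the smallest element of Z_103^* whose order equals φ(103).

5

φ(103) = 103 − 1 = 102 = 2 · 3 · 17.
g is a primitive root iff g^(102/q) ≢ 1 (mod 103) for each prime q ∈ {2, 3, 17}.
g = 2: 2^51 ≡ 1 — hits 1, so not a primitive root.
g = 3: 3^51 ≡ 102; 3^34 ≡ 1 — hits 1, so not a primitive root.
g = 4: 4^51 ≡ 1 — hits 1, so not a primitive root.
g = 5: 5^51 ≡ 102; 5^34 ≡ 56; 5^6 ≡ 72 — none is 1, so 5 is a primitive root.
So 5 is the smallest generator of (Z/103Z)^×.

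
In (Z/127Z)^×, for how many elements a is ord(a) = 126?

36

φ(127) = 127 − 1 = 126 = 2 · 3^2 · 7.
In a cyclic group of order 126, there are φ(d) elements of order d for each divisor d of 126, and zero for non-divisors.
126 = 2 · 3^2 · 7 divides 126, and φ(126) = 36.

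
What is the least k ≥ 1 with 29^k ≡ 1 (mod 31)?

ord(29) | φ(31) = 31 − 1 = 30 = 2 · 3 · 5.
Divisors of 30: 1, 2, 3, 5, 6, 10, 15, 30.
Evaluate successive powers at the divisors of 30:
29^1 ≡ 29 (mod 31)
29^2 ≡ 4 (mod 31)
29^3 ≡ 23 (mod 31)
29^5 ≡ 30 (mod 31)
29^6 ≡ 2 (mod 31)
29^10 ≡ 1 (mod 31) ✓
So ord_31(29) = 10.

10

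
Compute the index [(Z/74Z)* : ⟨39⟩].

1

ord(39) | φ(74) = φ(2)·φ(37) = 1·36 = 36 = 2^2 · 3^2.
Divisors of 36: 1, 2, 3, 4, 6, 9, 12, 18, 36.
Compute 39^d (mod 74) for the divisors d until we hit 1:
39^1 ≡ 39 (mod 74)
39^2 ≡ 41 (mod 74)
39^3 ≡ 45 (mod 74)
39^4 ≡ 53 (mod 74)
39^6 ≡ 27 (mod 74)
39^9 ≡ 31 (mod 74)
39^12 ≡ 63 (mod 74)
39^18 ≡ 73 (mod 74)
39^36 ≡ 1 (mod 74) ✓
So ord_74(39) = 36, hence |⟨39⟩| = 36.
[(Z/74Z)^× : ⟨39⟩] = 36/36 = 1.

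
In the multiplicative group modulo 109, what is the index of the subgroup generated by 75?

The order of 75 must divide φ(109) = 109 − 1 = 108 = 2^2 · 3^3.
Divisors of 108: 1, 2, 3, 4, 6, 9, 12, 18, 27, 36, 54, 108.
Evaluate successive powers at the divisors of 108:
75^1 ≡ 75
75^2 ≡ 66
75^3 ≡ 45
75^4 ≡ 105
75^6 ≡ 63
75^9 ≡ 1
So ord_109(75) = 9, hence |⟨75⟩| = 9.
[(Z/109Z)^× : ⟨75⟩] = 108/9 = 12.

12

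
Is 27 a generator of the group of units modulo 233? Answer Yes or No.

Yes

φ(233) = 233 − 1 = 232 = 2^3 · 29.
Test 27^(232/q) mod 233 for each prime factor q of 232:
27^116 ≡ 232 (mod 233)  [q = 2: ≢ 1 ✓]
27^8 ≡ 92 (mod 233)  [q = 29: ≢ 1 ✓]
All checks pass, so 27 has order 232 and is a primitive root modulo 233.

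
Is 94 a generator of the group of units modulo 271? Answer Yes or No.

Yes

φ(271) = 271 − 1 = 270 = 2 · 3^3 · 5.
It suffices to check that the order of 94 is not a proper divisor of 270: compute 94^(270/q) for q ∈ {2, 3, 5}.
94^135 ≡ 270 (mod 271)  [q = 2: ≢ 1 ✓]
94^90 ≡ 242 (mod 271)  [q = 3: ≢ 1 ✓]
94^54 ≡ 10 (mod 271)  [q = 5: ≢ 1 ✓]
Every test exponent gives a nontrivial residue, hence 94 generates the full group.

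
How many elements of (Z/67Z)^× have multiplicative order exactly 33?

20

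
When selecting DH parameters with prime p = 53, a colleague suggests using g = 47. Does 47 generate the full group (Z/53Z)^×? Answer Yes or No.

No

φ(53) = 53 − 1 = 52 = 2^2 · 13.
Test 47^(52/q) mod 53 for each prime factor q of 52:
47^26 ≡ 1 (mod 53)  [q = 2: ≡ 1 ✗]
47^4 ≡ 24 (mod 53)  [q = 13: ≢ 1 ✓]
The check at q = 2 fails, so 47 generates a proper subgroup.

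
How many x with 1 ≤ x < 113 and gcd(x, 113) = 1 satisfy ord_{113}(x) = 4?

φ(113) = 113 − 1 = 112 = 2^4 · 7.
Since (Z/113Z)^× is cyclic of order 112, the number of elements of order d is φ(d) when d | 112 and 0 otherwise.
4 = 2^2 divides 112, and φ(4) = 2.

2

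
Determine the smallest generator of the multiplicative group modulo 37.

2

φ(37) = 37 − 1 = 36 = 2^2 · 3^2.
Test candidates g = 2, 3, … against the prime factors q ∈ {2, 3} of φ(37): g is a generator iff g^(36/q) ≢ 1 for every such q.
g = 2: 2^18 ≡ 36; 2^12 ≡ 26 — none is 1, so 2 is a primitive root.
The smallest primitive root modulo 37 is 2.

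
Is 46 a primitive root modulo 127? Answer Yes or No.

Yes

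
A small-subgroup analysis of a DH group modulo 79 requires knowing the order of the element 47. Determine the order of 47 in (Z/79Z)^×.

78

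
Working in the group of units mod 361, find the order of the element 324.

ord(324) | φ(361) = φ(19^2) = 19·(19−1) = 342 = 2 · 3^2 · 19.
Divisors of 342: 1, 2, 3, 6, 9, 18, 19, 38, 57, 114, 171, 342.
Test each divisor d:
324^1 ≡ 324 (mod 361)
324^2 ≡ 286 (mod 361)
324^3 ≡ 248 (mod 361)
324^6 ≡ 134 (mod 361)
324^9 ≡ 20 (mod 361)
324^18 ≡ 39 (mod 361)
324^19 ≡ 1 (mod 361) ✓
So ord_361(324) = 19.

19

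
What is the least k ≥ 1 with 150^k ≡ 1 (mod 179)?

178

ord(150) | φ(179) = 179 − 1 = 178 = 2 · 89.
Divisors of 178: 1, 2, 89, 178.
Evaluate successive powers at the divisors of 178:
150^1 ≡ 150 (mod 179)
150^2 ≡ 125 (mod 179)
150^89 ≡ 178 (mod 179)
150^178 ≡ 1 (mod 179) ✓
The smallest such exponent is 178, so the order of 150 is 178.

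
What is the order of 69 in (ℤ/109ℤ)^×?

The order of 69 must divide φ(109) = 109 − 1 = 108 = 2^2 · 3^3.
Divisors of 108: 1, 2, 3, 4, 6, 9, 12, 18, 27, 36, 54, 108.
Check 69^d mod 109 for each divisor in increasing order:
69^1 ≡ 69 (mod 109)
69^2 ≡ 74 (mod 109)
69^3 ≡ 92 (mod 109)
69^4 ≡ 26 (mod 109)
69^6 ≡ 71 (mod 109)
69^9 ≡ 101 (mod 109)
69^12 ≡ 27 (mod 109)
69^18 ≡ 64 (mod 109)
69^27 ≡ 33 (mod 109)
69^36 ≡ 63 (mod 109)
69^54 ≡ 108 (mod 109)
69^108 ≡ 1 (mod 109) ✓
So ord_109(69) = 108.

108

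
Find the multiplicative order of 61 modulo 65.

3

Since 61 ∈ (Z/65Z)^×, its order divides φ(65) = φ(5·13) = (5−1)·(13−1) = 4·12 = 48 = 2^4 · 3.
Divisors of 48: 1, 2, 3, 4, 6, 8, 12, 16, 24, 48.
Compute 61^d (mod 65) for the divisors d until we hit 1:
61^1 ≡ 61
61^2 ≡ 16
61^3 ≡ 1
Therefore the multiplicative order of 61 modulo 65 is 3.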